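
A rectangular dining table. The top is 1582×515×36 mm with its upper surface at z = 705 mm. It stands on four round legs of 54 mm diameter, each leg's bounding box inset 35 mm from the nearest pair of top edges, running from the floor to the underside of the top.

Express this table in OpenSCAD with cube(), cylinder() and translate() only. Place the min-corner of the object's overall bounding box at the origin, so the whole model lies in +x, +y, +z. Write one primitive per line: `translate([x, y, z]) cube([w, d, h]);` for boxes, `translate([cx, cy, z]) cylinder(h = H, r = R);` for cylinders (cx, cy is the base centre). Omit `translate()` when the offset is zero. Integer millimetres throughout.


// leg_h = 705 - 36 = 669
translate([0, 0, 669]) cube([1582, 515, 36]);
translate([62, 62, 0]) cylinder(h = 669, r = 27);
translate([1520, 62, 0]) cylinder(h = 669, r = 27);
translate([62, 453, 0]) cylinder(h = 669, r = 27);
translate([1520, 453, 0]) cylinder(h = 669, r = 27);


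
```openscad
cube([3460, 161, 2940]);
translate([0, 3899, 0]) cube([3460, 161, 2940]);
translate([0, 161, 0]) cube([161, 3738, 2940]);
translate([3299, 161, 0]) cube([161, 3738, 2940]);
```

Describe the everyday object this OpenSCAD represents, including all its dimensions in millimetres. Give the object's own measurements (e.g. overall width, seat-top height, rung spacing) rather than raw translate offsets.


The wall frame of a small rectangular building: four walls, each 2940 mm tall and 161 mm thick, enclosing a footprint 3460 mm (x) by 4060 mm (y) outside-to-outside, with no floor or roof. The front and back walls (the −y and +y sides) span the full width; the two side walls fit between them.


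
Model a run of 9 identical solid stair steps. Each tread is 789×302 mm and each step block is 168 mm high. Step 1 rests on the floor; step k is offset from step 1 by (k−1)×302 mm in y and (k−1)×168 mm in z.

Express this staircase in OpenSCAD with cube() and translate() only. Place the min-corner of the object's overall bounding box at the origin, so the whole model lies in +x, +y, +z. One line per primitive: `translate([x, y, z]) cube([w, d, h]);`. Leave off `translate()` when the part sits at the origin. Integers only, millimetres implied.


cube([789, 302, 168]);
translate([0, 302, 168]) cube([789, 302, 168]);
translate([0, 604, 336]) cube([789, 302, 168]);
translate([0, 906, 504]) cube([789, 302, 168]);
translate([0, 1208, 672]) cube([789, 302, 168]);
translate([0, 1510, 840]) cube([789, 302, 168]);
translate([0, 1812, 1008]) cube([789, 302, 168]);
translate([0, 2114, 1176]) cube([789, 302, 168]);
translate([0, 2416, 1344]) cube([789, 302, 168]);


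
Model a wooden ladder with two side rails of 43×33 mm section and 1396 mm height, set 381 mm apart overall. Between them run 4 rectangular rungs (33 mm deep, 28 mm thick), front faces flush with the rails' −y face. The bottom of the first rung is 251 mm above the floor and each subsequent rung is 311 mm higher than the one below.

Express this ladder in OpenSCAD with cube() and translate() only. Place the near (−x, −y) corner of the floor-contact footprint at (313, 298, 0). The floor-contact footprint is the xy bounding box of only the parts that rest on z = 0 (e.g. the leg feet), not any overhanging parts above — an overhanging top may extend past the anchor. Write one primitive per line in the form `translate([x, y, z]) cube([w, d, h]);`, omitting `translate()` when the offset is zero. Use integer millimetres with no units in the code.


translate([313, 298, 0]) cube([43, 33, 1396]);
translate([651, 298, 0]) cube([43, 33, 1396]);
translate([356, 298, 251]) cube([295, 33, 28]);
translate([356, 298, 562]) cube([295, 33, 28]);
translate([356, 298, 873]) cube([295, 33, 28]);
translate([356, 298, 1184]) cube([295, 33, 28]);


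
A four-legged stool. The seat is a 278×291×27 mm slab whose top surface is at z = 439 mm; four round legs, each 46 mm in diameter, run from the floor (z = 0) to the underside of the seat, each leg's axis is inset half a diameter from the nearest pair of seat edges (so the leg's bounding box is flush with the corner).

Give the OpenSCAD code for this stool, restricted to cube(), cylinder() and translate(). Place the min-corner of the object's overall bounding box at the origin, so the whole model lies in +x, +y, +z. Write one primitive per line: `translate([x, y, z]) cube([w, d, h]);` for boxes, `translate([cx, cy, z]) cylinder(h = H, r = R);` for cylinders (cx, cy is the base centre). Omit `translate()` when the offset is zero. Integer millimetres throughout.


translate([0, 0, 412]) cube([278, 291, 27]);
translate([23, 23, 0]) cylinder(h = 412, r = 23);
translate([255, 23, 0]) cylinder(h = 412, r = 23);
translate([23, 268, 0]) cylinder(h = 412, r = 23);
translate([255, 268, 0]) cylinder(h = 412, r = 23);


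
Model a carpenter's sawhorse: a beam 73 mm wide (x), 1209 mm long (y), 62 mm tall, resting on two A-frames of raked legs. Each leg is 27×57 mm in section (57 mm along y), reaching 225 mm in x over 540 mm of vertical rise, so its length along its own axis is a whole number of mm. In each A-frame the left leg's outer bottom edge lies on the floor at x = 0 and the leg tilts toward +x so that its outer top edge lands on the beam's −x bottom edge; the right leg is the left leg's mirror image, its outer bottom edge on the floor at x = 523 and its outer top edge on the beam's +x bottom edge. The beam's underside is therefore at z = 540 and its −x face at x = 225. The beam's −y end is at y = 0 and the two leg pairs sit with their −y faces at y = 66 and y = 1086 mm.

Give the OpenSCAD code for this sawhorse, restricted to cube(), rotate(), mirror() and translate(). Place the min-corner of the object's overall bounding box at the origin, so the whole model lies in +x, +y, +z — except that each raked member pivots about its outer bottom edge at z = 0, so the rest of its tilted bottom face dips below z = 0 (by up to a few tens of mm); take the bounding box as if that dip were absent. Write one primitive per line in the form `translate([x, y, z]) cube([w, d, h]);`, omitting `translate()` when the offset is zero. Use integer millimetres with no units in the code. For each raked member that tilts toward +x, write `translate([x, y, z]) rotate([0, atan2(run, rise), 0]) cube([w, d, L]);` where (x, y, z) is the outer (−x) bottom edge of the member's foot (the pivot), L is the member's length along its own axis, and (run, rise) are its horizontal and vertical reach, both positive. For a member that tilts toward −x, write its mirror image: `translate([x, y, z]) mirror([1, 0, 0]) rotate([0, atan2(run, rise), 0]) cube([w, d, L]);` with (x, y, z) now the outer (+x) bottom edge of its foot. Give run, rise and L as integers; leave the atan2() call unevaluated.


translate([225, 0, 540]) cube([73, 1209, 62]);
translate([0, 66, 0]) rotate([0, atan2(225, 540), 0]) cube([27, 57, 585]);
translate([523, 66, 0]) mirror([1, 0, 0]) rotate([0, atan2(225, 540), 0]) cube([27, 57, 585]);
translate([0, 1086, 0]) rotate([0, atan2(225, 540), 0]) cube([27, 57, 585]);
translate([523, 1086, 0]) mirror([1, 0, 0]) rotate([0, atan2(225, 540), 0]) cube([27, 57, 585]);


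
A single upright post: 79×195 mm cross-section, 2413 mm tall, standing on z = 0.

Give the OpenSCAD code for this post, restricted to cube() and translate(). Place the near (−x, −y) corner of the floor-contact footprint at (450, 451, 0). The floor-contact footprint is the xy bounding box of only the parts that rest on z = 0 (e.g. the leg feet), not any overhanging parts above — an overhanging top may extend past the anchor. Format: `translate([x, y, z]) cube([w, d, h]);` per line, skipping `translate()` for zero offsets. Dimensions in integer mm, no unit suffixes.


translate([450, 451, 0]) cube([79, 195, 2413]);


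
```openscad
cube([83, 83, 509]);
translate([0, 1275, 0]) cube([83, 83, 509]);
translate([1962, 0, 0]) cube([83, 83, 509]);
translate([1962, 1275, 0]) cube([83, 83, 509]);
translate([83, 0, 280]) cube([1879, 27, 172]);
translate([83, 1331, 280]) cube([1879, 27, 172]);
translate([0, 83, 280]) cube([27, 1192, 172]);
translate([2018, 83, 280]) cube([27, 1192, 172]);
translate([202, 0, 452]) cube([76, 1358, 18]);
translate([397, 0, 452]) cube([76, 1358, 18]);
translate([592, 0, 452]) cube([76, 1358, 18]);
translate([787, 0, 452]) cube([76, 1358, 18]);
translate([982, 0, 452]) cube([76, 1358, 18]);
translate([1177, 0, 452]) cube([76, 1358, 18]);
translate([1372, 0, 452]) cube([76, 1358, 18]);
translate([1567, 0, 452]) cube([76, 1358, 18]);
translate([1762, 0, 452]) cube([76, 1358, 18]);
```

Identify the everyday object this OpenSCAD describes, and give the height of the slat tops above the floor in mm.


A bed frame. The slat-top height is 470 mm.

Four posts, four rails, and a row of slats — a bed frame. Slats sit on the rails at z = 280 + 172 = 452; with slat thickness 18, the top is 470 mm.


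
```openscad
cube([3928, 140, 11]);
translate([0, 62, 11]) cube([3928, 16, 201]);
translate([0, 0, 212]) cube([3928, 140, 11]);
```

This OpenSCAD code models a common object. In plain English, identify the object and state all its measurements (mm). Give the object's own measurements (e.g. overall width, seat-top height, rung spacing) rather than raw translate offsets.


An I-beam lying along x, 3928 mm long. Overall section height 223 mm. Two flanges 140 mm wide (y) and 11 mm thick, one on the floor and one at the top; a web 16 mm thick runs between them, centred on the flange width.


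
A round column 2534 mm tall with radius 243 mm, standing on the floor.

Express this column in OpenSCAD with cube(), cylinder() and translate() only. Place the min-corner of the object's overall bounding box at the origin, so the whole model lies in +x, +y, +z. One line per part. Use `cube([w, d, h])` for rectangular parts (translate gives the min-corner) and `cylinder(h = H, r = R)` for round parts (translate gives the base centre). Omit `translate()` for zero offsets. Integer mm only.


translate([243, 243, 0]) cylinder(h = 2534, r = 243);


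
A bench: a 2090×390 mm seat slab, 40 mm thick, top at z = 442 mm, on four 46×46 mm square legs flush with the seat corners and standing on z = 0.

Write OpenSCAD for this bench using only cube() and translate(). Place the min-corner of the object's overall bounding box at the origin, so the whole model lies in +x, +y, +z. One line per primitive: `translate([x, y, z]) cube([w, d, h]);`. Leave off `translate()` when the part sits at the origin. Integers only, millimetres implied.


translate([0, 0, 402]) cube([2090, 390, 40]);
cube([46, 46, 402]);
translate([0, 344, 0]) cube([46, 46, 402]);
translate([2044, 0, 0]) cube([46, 46, 402]);
translate([2044, 344, 0]) cube([46, 46, 402]);


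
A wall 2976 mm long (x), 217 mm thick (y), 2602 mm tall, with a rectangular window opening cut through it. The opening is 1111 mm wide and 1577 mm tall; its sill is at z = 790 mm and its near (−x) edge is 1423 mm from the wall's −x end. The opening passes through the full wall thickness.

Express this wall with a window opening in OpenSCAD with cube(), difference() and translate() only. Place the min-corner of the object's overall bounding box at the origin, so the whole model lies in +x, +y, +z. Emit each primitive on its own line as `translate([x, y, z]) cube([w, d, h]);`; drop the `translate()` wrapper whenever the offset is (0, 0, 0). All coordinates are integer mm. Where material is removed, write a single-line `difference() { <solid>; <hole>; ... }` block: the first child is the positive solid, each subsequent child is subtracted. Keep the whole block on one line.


difference() { cube([2976, 217, 2602]); translate([1423, 0, 790]) cube([1111, 217, 1577]); }


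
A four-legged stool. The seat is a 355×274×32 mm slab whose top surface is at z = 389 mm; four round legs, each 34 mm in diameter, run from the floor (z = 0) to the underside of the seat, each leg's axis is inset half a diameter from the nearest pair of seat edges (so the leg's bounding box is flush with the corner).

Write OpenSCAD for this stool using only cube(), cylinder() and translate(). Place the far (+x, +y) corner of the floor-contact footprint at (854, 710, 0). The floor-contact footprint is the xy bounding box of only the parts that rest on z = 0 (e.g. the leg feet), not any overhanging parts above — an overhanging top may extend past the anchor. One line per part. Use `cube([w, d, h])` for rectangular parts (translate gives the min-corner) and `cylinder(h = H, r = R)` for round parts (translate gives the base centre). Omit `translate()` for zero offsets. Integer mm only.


translate([499, 436, 357]) cube([355, 274, 32]);
translate([516, 453, 0]) cylinder(h = 357, r = 17);
translate([837, 453, 0]) cylinder(h = 357, r = 17);
translate([516, 693, 0]) cylinder(h = 357, r = 17);
translate([837, 693, 0]) cylinder(h = 357, r = 17);


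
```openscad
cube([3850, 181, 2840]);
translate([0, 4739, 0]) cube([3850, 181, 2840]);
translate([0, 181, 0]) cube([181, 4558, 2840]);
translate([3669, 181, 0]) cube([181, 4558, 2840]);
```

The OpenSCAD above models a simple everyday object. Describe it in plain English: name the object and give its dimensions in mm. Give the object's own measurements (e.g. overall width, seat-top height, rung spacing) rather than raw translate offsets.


The wall frame of a small rectangular building: four walls, each 2840 mm tall and 181 mm thick, enclosing a footprint 3850 mm (x) by 4920 mm (y) outside-to-outside, with no floor or roof. The front and back walls (the −y and +y sides) span the full width; the two side walls fit between them.


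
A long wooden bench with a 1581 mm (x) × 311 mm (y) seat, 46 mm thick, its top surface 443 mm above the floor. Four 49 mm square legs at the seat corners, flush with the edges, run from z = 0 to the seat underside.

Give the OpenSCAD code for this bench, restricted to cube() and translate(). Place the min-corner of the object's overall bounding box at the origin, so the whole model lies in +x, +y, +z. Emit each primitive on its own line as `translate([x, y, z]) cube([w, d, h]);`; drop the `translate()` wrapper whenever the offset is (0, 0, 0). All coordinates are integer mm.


translate([0, 0, 397]) cube([1581, 311, 46]);
cube([49, 49, 397]);
translate([0, 262, 0]) cube([49, 49, 397]);
translate([1532, 0, 0]) cube([49, 49, 397]);
translate([1532, 262, 0]) cube([49, 49, 397]);


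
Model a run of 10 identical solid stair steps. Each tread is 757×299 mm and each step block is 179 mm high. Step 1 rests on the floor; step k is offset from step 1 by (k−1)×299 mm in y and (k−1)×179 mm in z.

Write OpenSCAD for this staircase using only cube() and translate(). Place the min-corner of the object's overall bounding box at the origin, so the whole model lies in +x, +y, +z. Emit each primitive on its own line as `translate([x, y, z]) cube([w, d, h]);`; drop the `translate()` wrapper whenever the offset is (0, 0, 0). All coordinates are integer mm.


cube([757, 299, 179]);
translate([0, 299, 179]) cube([757, 299, 179]);
translate([0, 598, 358]) cube([757, 299, 179]);
translate([0, 897, 537]) cube([757, 299, 179]);
translate([0, 1196, 716]) cube([757, 299, 179]);
translate([0, 1495, 895]) cube([757, 299, 179]);
translate([0, 1794, 1074]) cube([757, 299, 179]);
translate([0, 2093, 1253]) cube([757, 299, 179]);
translate([0, 2392, 1432]) cube([757, 299, 179]);
translate([0, 2691, 1611]) cube([757, 299, 179]);


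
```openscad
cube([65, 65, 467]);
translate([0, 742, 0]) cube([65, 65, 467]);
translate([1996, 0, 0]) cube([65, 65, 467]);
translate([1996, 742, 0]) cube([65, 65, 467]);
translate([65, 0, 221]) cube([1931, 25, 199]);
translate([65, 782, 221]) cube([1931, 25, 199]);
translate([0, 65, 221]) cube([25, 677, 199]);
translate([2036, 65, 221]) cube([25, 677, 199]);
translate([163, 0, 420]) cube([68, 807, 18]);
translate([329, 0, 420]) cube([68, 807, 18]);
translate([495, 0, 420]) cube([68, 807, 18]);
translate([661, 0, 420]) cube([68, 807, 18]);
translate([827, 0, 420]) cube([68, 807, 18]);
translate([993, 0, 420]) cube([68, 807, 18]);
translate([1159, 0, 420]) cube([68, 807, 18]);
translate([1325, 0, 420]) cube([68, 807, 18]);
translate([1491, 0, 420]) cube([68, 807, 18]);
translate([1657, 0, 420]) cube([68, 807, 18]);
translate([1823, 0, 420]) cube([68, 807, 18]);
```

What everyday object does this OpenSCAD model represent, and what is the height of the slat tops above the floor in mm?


A bed frame. The slat-top height is 438 mm.

Four posts, four rails, and a row of slats — a bed frame. Slats sit on the rails at z = 221 + 199 = 420; with slat thickness 18, the top is 438 mm.


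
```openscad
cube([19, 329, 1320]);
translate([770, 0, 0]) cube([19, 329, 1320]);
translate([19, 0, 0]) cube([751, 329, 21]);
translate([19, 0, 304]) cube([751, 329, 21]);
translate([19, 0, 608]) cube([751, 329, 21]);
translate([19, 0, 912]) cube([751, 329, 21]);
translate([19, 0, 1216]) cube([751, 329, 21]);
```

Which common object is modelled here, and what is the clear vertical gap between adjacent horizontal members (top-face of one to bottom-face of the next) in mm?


A bookshelf. The clear shelf gap is 283 mm.

Two tall side panels with 5 horizontal boards between them — a bookshelf. The first two shelf undersides are at z = 0 and z = 304; with shelf thickness 21, the clear gap is 304 − 0 − 21 = 283 mm.


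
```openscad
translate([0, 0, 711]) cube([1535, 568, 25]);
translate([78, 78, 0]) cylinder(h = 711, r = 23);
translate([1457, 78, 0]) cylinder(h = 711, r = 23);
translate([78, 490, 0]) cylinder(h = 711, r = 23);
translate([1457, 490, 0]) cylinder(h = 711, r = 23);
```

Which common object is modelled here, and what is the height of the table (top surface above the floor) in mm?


A table. The table height is 736 mm.

A 1535×568×25 slab sits at z = 711 on four Ø46 mm round legs — a table. The top surface is at 711 + 25 = 736 mm.


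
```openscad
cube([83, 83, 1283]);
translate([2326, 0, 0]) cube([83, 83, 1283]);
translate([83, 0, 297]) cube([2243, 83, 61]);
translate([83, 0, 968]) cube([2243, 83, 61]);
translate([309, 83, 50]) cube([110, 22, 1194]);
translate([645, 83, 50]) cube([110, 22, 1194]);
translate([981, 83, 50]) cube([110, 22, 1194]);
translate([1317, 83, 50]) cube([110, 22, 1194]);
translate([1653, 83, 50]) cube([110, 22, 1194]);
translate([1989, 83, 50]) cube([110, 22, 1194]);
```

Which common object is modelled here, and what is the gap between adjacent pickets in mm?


A fence section. The picket gap is 226 mm.

Two posts, two rails, 6 pickets — a fence section. Span 2243 mm holds 6 pickets of 110 mm with 7 equal gaps: ⌊(2243 − 6·110) / 7⌋ = 226 mm.


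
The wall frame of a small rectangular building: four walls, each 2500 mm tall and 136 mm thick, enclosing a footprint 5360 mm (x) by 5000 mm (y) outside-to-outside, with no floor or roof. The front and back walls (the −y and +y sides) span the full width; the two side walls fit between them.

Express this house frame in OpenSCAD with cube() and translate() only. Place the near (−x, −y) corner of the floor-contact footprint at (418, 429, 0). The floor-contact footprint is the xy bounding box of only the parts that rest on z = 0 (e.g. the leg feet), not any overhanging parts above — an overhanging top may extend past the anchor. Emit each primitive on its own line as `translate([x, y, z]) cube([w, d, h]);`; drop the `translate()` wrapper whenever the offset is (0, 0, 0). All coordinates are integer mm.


translate([418, 429, 0]) cube([5360, 136, 2500]);
translate([418, 5293, 0]) cube([5360, 136, 2500]);
translate([418, 565, 0]) cube([136, 4728, 2500]);
translate([5642, 565, 0]) cube([136, 4728, 2500]);


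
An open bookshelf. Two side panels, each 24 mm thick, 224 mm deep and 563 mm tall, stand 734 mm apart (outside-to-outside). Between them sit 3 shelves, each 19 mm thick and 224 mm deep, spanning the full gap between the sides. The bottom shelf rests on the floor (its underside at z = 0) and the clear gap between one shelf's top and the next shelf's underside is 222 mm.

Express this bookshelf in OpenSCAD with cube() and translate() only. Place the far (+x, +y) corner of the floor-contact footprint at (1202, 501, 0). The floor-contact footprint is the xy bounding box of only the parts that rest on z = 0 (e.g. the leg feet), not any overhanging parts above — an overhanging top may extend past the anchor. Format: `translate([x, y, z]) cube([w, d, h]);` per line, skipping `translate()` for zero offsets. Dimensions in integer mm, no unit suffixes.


translate([468, 277, 0]) cube([24, 224, 563]);
translate([1178, 277, 0]) cube([24, 224, 563]);
translate([492, 277, 0]) cube([686, 224, 19]);
translate([492, 277, 241]) cube([686, 224, 19]);
translate([492, 277, 482]) cube([686, 224, 19]);


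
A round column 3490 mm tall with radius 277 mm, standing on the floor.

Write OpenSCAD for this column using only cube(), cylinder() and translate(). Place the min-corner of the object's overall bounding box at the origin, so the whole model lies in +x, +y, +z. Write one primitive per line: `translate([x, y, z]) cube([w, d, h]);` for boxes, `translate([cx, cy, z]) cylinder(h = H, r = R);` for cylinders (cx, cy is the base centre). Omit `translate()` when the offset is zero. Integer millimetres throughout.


translate([277, 277, 0]) cylinder(h = 3490, r = 277);


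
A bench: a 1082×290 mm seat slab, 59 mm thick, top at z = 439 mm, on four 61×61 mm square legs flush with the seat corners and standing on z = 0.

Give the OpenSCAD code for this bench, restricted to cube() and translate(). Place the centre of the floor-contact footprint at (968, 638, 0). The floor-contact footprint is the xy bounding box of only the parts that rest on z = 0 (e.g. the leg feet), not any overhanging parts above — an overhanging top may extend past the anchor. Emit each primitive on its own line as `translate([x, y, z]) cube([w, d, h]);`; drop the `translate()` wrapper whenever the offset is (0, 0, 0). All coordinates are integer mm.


translate([427, 493, 380]) cube([1082, 290, 59]);
translate([427, 493, 0]) cube([61, 61, 380]);
translate([427, 722, 0]) cube([61, 61, 380]);
translate([1448, 493, 0]) cube([61, 61, 380]);
translate([1448, 722, 0]) cube([61, 61, 380]);


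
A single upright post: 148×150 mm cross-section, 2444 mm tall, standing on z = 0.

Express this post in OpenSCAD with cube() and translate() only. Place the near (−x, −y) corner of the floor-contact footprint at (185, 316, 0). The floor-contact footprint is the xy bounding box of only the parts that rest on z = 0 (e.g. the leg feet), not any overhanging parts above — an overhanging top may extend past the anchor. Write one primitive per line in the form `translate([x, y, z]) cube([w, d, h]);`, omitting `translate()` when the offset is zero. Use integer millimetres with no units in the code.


translate([185, 316, 0]) cube([148, 150, 2444]);


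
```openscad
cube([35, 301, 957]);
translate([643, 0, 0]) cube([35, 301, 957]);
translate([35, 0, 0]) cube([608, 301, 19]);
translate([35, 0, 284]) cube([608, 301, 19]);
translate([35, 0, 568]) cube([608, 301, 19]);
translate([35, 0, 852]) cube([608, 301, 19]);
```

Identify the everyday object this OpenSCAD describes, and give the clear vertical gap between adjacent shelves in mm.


A bookshelf. The clear shelf gap is 265 mm.

Two tall side panels with 4 horizontal boards between them — a bookshelf. The first two shelf undersides are at z = 0 and z = 284; with shelf thickness 19, the clear gap is 284 − 0 − 19 = 265 mm.


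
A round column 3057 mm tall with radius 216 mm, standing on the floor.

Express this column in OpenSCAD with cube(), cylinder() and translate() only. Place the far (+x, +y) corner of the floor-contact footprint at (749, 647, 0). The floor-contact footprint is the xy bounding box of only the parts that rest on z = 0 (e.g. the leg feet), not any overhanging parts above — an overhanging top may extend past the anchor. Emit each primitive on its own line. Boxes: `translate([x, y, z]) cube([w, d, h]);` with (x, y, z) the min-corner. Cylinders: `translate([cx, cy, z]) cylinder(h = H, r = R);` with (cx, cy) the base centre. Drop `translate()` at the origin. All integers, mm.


translate([533, 431, 0]) cylinder(h = 3057, r = 216);


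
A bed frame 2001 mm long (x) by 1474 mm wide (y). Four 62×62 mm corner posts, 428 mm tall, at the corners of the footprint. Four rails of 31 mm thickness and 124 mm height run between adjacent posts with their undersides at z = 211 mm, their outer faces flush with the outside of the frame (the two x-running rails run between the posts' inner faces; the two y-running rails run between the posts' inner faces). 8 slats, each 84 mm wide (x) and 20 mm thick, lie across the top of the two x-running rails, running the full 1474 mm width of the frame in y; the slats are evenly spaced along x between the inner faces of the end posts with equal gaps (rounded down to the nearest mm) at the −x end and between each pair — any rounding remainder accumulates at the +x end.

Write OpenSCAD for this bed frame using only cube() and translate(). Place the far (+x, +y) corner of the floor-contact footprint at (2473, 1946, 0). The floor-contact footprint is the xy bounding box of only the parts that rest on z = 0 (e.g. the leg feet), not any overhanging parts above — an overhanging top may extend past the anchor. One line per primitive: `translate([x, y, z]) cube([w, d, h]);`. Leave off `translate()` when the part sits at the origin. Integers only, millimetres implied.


translate([472, 472, 0]) cube([62, 62, 428]);
translate([472, 1884, 0]) cube([62, 62, 428]);
translate([2411, 472, 0]) cube([62, 62, 428]);
translate([2411, 1884, 0]) cube([62, 62, 428]);
translate([534, 472, 211]) cube([1877, 31, 124]);
translate([534, 1915, 211]) cube([1877, 31, 124]);
translate([472, 534, 211]) cube([31, 1350, 124]);
translate([2442, 534, 211]) cube([31, 1350, 124]);
translate([667, 472, 335]) cube([84, 1474, 20]);
translate([884, 472, 335]) cube([84, 1474, 20]);
translate([1101, 472, 335]) cube([84, 1474, 20]);
translate([1318, 472, 335]) cube([84, 1474, 20]);
translate([1535, 472, 335]) cube([84, 1474, 20]);
translate([1752, 472, 335]) cube([84, 1474, 20]);
translate([1969, 472, 335]) cube([84, 1474, 20]);
translate([2186, 472, 335]) cube([84, 1474, 20]);


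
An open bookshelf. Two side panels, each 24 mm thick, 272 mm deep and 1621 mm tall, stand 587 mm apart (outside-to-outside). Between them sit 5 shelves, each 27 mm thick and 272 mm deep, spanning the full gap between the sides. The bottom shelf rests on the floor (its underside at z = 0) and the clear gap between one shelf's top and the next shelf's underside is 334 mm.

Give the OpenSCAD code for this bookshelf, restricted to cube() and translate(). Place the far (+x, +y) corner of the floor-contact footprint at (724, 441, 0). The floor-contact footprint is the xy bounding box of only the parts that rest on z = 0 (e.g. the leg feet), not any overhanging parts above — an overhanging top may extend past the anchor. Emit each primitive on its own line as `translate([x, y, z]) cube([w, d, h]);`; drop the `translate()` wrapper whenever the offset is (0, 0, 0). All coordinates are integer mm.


translate([137, 169, 0]) cube([24, 272, 1621]);
translate([700, 169, 0]) cube([24, 272, 1621]);
translate([161, 169, 0]) cube([539, 272, 27]);
translate([161, 169, 361]) cube([539, 272, 27]);
translate([161, 169, 722]) cube([539, 272, 27]);
translate([161, 169, 1083]) cube([539, 272, 27]);
translate([161, 169, 1444]) cube([539, 272, 27]);


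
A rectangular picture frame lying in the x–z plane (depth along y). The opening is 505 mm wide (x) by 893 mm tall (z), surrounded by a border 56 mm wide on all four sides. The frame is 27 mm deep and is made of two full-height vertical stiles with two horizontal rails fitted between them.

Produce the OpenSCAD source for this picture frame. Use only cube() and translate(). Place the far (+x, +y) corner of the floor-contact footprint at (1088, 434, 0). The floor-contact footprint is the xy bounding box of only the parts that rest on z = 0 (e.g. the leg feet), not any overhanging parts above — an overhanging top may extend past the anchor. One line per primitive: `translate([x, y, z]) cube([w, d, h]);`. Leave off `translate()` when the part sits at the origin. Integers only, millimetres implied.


translate([471, 407, 0]) cube([56, 27, 1005]);
translate([1032, 407, 0]) cube([56, 27, 1005]);
translate([527, 407, 0]) cube([505, 27, 56]);
translate([527, 407, 949]) cube([505, 27, 56]);


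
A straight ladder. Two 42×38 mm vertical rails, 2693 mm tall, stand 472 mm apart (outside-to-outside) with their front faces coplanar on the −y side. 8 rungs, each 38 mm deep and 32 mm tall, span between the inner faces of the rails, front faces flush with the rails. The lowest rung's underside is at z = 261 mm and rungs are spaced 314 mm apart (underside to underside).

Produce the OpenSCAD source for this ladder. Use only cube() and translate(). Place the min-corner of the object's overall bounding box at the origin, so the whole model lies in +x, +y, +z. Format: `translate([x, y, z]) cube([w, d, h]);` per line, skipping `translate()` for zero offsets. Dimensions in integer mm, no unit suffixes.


cube([42, 38, 2693]);
translate([430, 0, 0]) cube([42, 38, 2693]);
translate([42, 0, 261]) cube([388, 38, 32]);
translate([42, 0, 575]) cube([388, 38, 32]);
translate([42, 0, 889]) cube([388, 38, 32]);
translate([42, 0, 1203]) cube([388, 38, 32]);
translate([42, 0, 1517]) cube([388, 38, 32]);
translate([42, 0, 1831]) cube([388, 38, 32]);
translate([42, 0, 2145]) cube([388, 38, 32]);
translate([42, 0, 2459]) cube([388, 38, 32]);


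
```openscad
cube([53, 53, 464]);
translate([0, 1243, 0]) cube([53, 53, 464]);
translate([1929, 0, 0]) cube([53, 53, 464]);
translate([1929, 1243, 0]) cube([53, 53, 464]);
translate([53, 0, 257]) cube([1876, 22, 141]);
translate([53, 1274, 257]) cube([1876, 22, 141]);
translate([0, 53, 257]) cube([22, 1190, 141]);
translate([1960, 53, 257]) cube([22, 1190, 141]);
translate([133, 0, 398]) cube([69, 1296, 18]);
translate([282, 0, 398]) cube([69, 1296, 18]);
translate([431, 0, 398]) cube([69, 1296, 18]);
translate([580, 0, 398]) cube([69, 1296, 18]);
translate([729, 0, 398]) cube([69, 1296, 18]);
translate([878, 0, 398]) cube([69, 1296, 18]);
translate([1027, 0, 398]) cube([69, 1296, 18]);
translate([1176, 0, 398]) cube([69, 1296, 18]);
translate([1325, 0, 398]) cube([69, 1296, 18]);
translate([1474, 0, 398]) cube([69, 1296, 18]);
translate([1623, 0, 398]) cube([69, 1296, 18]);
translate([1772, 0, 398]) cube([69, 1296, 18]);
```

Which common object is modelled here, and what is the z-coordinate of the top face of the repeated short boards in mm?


A bed frame. The slat-top height is 416 mm.

Four posts, four rails, and a row of slats — a bed frame. Slats sit on the rails at z = 257 + 141 = 398; with slat thickness 18, the top is 416 mm.


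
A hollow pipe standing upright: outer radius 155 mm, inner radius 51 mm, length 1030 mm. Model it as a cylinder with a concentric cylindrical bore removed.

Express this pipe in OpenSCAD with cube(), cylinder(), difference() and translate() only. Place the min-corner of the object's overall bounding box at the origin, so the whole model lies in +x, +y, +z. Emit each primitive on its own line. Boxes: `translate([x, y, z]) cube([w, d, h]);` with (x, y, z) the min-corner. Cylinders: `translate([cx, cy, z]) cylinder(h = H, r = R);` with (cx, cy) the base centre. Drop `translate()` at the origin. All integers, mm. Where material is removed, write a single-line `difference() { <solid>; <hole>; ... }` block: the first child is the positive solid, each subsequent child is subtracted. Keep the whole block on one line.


difference() { translate([155, 155, 0]) cylinder(h = 1030, r = 155); translate([155, 155, 0]) cylinder(h = 1030, r = 51); }


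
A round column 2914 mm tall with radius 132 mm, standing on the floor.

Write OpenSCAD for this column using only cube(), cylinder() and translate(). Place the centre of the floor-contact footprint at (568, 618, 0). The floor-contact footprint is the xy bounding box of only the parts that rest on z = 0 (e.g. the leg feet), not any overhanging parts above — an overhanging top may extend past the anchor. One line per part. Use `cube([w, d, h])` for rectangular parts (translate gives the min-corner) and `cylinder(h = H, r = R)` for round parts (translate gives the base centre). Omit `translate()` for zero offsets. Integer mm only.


translate([568, 618, 0]) cylinder(h = 2914, r = 132);


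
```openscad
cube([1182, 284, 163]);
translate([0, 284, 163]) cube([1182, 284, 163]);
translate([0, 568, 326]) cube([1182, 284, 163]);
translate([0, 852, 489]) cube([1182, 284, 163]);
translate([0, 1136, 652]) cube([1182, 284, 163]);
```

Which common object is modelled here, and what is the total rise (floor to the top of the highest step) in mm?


A staircase. The total rise is 815 mm.

5 identical blocks, each offset up and back from the previous — a staircase. Each step is 163 mm tall and there are 5 of them, so the total rise is 5 × 163 = 815 mm.


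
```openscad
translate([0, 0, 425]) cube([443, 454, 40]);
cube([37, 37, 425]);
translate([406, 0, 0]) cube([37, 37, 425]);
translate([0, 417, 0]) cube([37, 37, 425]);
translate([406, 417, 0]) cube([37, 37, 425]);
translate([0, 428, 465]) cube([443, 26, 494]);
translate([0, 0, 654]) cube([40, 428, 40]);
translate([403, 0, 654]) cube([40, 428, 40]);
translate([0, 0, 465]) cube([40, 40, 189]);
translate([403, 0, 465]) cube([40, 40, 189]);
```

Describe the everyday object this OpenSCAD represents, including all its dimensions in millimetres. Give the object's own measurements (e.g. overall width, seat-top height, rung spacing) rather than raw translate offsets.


A chair. The seat is a 443×454×40 mm slab with its top at z = 465 mm, on four 37×37 mm corner legs (flush with the seat edges, standing on z = 0). A flat backrest 26 mm thick, 494 mm tall, spans the full seat width and rises from the seat top along its +y edge, rear face flush with the rear of the seat. Two armrests of 40×40 mm section run along each side from the seat's front edge to the front of the backrest, top faces 229 mm above the seat top and outer faces flush with the seat's x-edges; a 40×40 mm post under the front of each armrest stands on the seat at the front corner.


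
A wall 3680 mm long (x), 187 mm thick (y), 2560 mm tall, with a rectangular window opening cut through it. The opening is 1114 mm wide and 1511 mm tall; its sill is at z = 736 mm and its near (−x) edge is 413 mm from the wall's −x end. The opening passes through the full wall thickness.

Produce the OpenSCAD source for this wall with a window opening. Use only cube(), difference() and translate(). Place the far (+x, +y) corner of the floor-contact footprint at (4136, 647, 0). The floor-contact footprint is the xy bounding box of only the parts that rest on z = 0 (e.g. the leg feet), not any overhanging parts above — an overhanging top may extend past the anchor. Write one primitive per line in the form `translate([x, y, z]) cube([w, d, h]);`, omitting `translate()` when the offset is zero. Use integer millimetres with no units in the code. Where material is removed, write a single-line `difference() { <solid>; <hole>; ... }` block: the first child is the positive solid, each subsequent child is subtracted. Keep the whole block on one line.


difference() { translate([456, 460, 0]) cube([3680, 187, 2560]); translate([869, 460, 736]) cube([1114, 187, 1511]); }


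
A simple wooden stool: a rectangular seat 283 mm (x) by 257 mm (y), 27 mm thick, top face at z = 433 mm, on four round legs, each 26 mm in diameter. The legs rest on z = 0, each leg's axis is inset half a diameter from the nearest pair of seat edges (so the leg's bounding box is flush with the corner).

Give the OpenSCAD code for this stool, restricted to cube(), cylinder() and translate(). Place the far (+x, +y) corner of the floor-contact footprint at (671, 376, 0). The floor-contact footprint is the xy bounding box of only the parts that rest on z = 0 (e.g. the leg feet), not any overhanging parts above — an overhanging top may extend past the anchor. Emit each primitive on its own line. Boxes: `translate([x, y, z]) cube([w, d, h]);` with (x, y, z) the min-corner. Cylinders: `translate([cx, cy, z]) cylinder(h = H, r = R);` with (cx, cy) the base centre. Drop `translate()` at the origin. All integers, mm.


translate([388, 119, 406]) cube([283, 257, 27]);
translate([401, 132, 0]) cylinder(h = 406, r = 13);
translate([658, 132, 0]) cylinder(h = 406, r = 13);
translate([401, 363, 0]) cylinder(h = 406, r = 13);
translate([658, 363, 0]) cylinder(h = 406, r = 13);


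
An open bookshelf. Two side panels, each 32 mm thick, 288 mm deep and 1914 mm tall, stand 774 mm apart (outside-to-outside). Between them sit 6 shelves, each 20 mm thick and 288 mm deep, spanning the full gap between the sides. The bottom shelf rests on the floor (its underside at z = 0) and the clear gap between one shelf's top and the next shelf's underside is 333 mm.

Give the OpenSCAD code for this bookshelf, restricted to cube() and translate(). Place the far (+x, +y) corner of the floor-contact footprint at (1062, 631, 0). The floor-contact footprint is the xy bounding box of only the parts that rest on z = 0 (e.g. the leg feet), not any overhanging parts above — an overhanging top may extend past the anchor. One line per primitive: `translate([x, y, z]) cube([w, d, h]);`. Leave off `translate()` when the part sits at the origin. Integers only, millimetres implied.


translate([288, 343, 0]) cube([32, 288, 1914]);
translate([1030, 343, 0]) cube([32, 288, 1914]);
translate([320, 343, 0]) cube([710, 288, 20]);
translate([320, 343, 353]) cube([710, 288, 20]);
translate([320, 343, 706]) cube([710, 288, 20]);
translate([320, 343, 1059]) cube([710, 288, 20]);
translate([320, 343, 1412]) cube([710, 288, 20]);
translate([320, 343, 1765]) cube([710, 288, 20]);


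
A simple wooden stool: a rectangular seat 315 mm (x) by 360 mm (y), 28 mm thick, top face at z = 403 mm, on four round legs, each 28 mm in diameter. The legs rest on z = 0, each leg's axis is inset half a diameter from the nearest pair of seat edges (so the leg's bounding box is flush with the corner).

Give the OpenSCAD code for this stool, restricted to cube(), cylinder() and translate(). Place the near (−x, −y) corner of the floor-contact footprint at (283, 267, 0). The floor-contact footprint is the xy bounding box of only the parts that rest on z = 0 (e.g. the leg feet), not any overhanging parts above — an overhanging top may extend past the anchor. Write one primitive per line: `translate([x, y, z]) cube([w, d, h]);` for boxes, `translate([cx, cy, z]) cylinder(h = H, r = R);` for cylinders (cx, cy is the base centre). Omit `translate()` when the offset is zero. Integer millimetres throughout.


translate([283, 267, 375]) cube([315, 360, 28]);
translate([297, 281, 0]) cylinder(h = 375, r = 14);
translate([584, 281, 0]) cylinder(h = 375, r = 14);
translate([297, 613, 0]) cylinder(h = 375, r = 14);
translate([584, 613, 0]) cylinder(h = 375, r = 14);


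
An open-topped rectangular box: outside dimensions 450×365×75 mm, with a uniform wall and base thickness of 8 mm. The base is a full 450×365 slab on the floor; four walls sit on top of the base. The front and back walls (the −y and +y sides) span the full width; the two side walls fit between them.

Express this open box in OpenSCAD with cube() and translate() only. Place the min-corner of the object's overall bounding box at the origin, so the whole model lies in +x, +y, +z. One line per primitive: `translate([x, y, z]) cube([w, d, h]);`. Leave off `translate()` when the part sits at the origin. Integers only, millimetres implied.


cube([450, 365, 8]);
translate([0, 0, 8]) cube([450, 8, 67]);
translate([0, 357, 8]) cube([450, 8, 67]);
translate([0, 8, 8]) cube([8, 349, 67]);
translate([442, 8, 8]) cube([8, 349, 67]);


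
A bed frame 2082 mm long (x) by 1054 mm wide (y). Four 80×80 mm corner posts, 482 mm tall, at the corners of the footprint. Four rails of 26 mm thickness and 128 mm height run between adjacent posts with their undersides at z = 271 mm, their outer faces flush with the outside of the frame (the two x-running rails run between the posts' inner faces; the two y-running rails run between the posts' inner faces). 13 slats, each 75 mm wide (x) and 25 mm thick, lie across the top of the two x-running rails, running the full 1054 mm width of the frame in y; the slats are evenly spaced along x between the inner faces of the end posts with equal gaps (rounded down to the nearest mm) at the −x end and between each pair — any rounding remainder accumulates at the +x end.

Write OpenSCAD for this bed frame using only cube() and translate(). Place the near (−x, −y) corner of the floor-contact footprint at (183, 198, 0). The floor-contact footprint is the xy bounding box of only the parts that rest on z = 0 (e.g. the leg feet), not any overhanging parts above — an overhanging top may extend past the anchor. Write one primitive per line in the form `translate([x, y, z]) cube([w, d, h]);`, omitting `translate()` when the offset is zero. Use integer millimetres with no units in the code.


// slat z = rail_z + rail_h = 271 + 128 = 399
// slat gap = ⌊(1922 − 13·75) / 14⌋ = 67
translate([183, 198, 0]) cube([80, 80, 482]);
translate([183, 1172, 0]) cube([80, 80, 482]);
translate([2185, 198, 0]) cube([80, 80, 482]);
translate([2185, 1172, 0]) cube([80, 80, 482]);
translate([263, 198, 271]) cube([1922, 26, 128]);
translate([263, 1226, 271]) cube([1922, 26, 128]);
translate([183, 278, 271]) cube([26, 894, 128]);
translate([2239, 278, 271]) cube([26, 894, 128]);
translate([330, 198, 399]) cube([75, 1054, 25]);
translate([472, 198, 399]) cube([75, 1054, 25]);
translate([614, 198, 399]) cube([75, 1054, 25]);
translate([756, 198, 399]) cube([75, 1054, 25]);
translate([898, 198, 399]) cube([75, 1054, 25]);
translate([1040, 198, 399]) cube([75, 1054, 25]);
translate([1182, 198, 399]) cube([75, 1054, 25]);
translate([1324, 198, 399]) cube([75, 1054, 25]);
translate([1466, 198, 399]) cube([75, 1054, 25]);
translate([1608, 198, 399]) cube([75, 1054, 25]);
translate([1750, 198, 399]) cube([75, 1054, 25]);
translate([1892, 198, 399]) cube([75, 1054, 25]);
translate([2034, 198, 399]) cube([75, 1054, 25]);
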